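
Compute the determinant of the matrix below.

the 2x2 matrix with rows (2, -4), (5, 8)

Forward elimination:
R2 <- R2 - (5/2)*R1:  [  0  18 ]
Upper-triangular form:
[ 2  -4 ]
[ 0  18 ]
det(A) = (-1)^0 * (2) * (18) = 36  (0 row swaps -> sign +1)

det(A) = 36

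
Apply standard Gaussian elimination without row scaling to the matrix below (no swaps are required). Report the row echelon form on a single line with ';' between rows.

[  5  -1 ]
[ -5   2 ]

Forward elimination:
R2 <- R2 - (-1)*R1:  [ 0  1 ]
Row echelon form:
[ 5  -1 ]
[ 0   1 ]

REF = [5 -1; 0 1]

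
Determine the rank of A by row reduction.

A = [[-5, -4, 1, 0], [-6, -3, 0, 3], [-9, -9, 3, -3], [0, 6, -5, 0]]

Row reduction:
R2 <- R2 - (6/5)*R1:  [    0   9/5  -6/5     3 ]
R3 <- R3 - (9/5)*R1:  [    0  -9/5   6/5    -3 ]
R3 <- R3 - (-1)*R2:  [ 0  0  0  0 ]
R4 <- R4 - (10/3)*R2:  [   0    0   -1  -10 ]
R3 <-> R4   (pivot in column 3 was zero)
[ -5   -4     1    0 ]
[  0  9/5  -6/5    3 ]
[  0    0    -1  -10 ]
[  0    0     0    0 ]
Row echelon form:
[ -5   -4     1    0 ]
[  0  9/5  -6/5    3 ]
[  0    0    -1  -10 ]
[  0    0     0    0 ]
Nonzero rows / pivot columns: 3

rank(A) = 3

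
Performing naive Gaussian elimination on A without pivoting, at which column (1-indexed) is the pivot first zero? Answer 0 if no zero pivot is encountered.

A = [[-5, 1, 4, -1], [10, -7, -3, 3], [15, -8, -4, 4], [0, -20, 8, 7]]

first zero-pivot column = 0

Naive forward elimination:
R2 <- R2 - (-2)*R1:  [  0  -5   5   1 ]
R3 <- R3 - (-3)*R1:  [  0  -5   8   1 ]
R3 <- R3 - (1)*R2:  [ 0  0  3  0 ]
R4 <- R4 - (4)*R2:  [   0    0  -12    3 ]
R4 <- R4 - (-4)*R3:  [ 0  0  0  3 ]
All pivots nonzero; naive elimination completes without hitting a zero pivot.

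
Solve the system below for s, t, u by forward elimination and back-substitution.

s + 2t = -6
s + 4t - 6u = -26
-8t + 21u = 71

Forward elimination on [A|b]:
R2 <- R2 - (1)*R1:  [   0    2   -6  -20 ]
R3 <- R3 - (-4)*R2:  [  0   0  -3  -9 ]
Row echelon form:
[ 1  2   0  |   -6 ]
[ 0  2  -6  |  -20 ]
[ 0  0  -3  |   -9 ]
Back-substitution:
u = (-9) / -3 = 3
t = (-20 - (-6)*(3)) / 2 = -1
s = (-6 - (2)*(-1)) / 1 = -4

(-4, -1, 3)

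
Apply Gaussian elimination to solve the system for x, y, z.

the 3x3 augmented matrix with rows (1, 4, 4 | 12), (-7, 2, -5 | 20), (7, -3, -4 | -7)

Forward elimination on [A|b]:
R2 <- R2 - (-7)*R1:  [   0   30   23  104 ]
R3 <- R3 - (7)*R1:  [   0  -31  -32  -91 ]
R3 <- R3 - (-31/30)*R2:  [       0        0  -247/30   247/15 ]
Row echelon form:
[ 1   4        4  |      12 ]
[ 0  30       23  |     104 ]
[ 0   0  -247/30  |  247/15 ]
Back-substitution:
z = (247/15) / (-247/30) = -2
y = (104 - (23)*(-2)) / 30 = 5
x = (12 - (4)*(5) - (4)*(-2)) / 1 = 0

(0, 5, -2)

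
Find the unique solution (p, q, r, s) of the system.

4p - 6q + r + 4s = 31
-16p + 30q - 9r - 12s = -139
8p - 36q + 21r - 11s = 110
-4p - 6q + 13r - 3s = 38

Forward elimination on [A|b]:
R2 <- R2 - (-4)*R1:  [   0    6   -5    4  -15 ]
R3 <- R3 - (2)*R1:  [   0  -24   19  -19   48 ]
R4 <- R4 - (-1)*R1:  [   0  -12   14    1   69 ]
R3 <- R3 - (-4)*R2:  [   0    0   -1   -3  -12 ]
R4 <- R4 - (-2)*R2:  [  0   0   4   9  39 ]
R4 <- R4 - (-4)*R3:  [  0   0   0  -3  -9 ]
Row echelon form:
[ 4  -6   1   4  |   31 ]
[ 0   6  -5   4  |  -15 ]
[ 0   0  -1  -3  |  -12 ]
[ 0   0   0  -3  |   -9 ]
Back-substitution:
s = (-9) / -3 = 3
r = (-12 - (-3)*(3)) / -1 = 3
q = (-15 - (-5)*(3) - (4)*(3)) / 6 = -2
p = (31 - (-6)*(-2) - (1)*(3) - (4)*(3)) / 4 = 1

(1, -2, 3, 3)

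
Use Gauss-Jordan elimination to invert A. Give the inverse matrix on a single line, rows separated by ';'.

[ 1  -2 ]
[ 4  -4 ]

inverse = [-1 1/2; -1 1/4]

Gauss-Jordan on [A | I]:
R2 <- R2 - (4)*R1:  [  0   4  |  -4   1 ]
R2 <- (1/4)*R2:  [   0    1  |   -1  1/4 ]
R1 <- R1 - (-2)*R2:  [   1    0  |   -1  1/2 ]
Right block of [I | A^{-1}] is the inverse:
[ -1  1/2 ]
[ -1  1/4 ]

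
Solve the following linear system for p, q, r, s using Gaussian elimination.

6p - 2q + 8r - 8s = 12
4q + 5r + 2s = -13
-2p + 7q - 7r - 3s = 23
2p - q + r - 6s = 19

(-2, 0, -1, -4)

Forward elimination on [A|b]:
R3 <- R3 - (-1/3)*R1:  [     0   19/3  -13/3  -17/3     27 ]
R4 <- R4 - (1/3)*R1:  [     0   -1/3   -5/3  -10/3     15 ]
R3 <- R3 - (19/12)*R2:  [      0       0   -49/4   -53/6  571/12 ]
R4 <- R4 - (-1/12)*R2:  [      0       0    -5/4   -19/6  167/12 ]
R4 <- R4 - (5/49)*R3:  [       0        0        0  -111/49   444/49 ]
Row echelon form:
[ 6  -2      8       -8  |      12 ]
[ 0   4      5        2  |     -13 ]
[ 0   0  -49/4    -53/6  |  571/12 ]
[ 0   0      0  -111/49  |  444/49 ]
Back-substitution:
s = (444/49) / (-111/49) = -4
r = (571/12 - (-53/6)*(-4)) / (-49/4) = -1
q = (-13 - (5)*(-1) - (2)*(-4)) / 4 = 0
p = (12 - (-2)*(0) - (8)*(-1) - (-8)*(-4)) / 6 = -2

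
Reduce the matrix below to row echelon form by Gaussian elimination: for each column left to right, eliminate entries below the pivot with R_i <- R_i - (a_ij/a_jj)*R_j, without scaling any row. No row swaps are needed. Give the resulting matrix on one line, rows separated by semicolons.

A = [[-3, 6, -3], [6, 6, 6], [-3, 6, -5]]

Forward elimination:
R2 <- R2 - (-2)*R1:  [  0  18   0 ]
R3 <- R3 - (1)*R1:  [  0   0  -2 ]
Row echelon form:
[ -3   6  -3 ]
[  0  18   0 ]
[  0   0  -2 ]

REF = [-3 6 -3; 0 18 0; 0 0 -2]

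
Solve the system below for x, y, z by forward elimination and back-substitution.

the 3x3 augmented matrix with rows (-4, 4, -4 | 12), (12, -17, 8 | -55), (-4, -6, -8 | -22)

Forward elimination on [A|b]:
R2 <- R2 - (-3)*R1:  [   0   -5   -4  -19 ]
R3 <- R3 - (1)*R1:  [   0  -10   -4  -34 ]
R3 <- R3 - (2)*R2:  [ 0  0  4  4 ]
Row echelon form:
[ -4   4  -4  |   12 ]
[  0  -5  -4  |  -19 ]
[  0   0   4  |    4 ]
Back-substitution:
z = (4) / 4 = 1
y = (-19 - (-4)*(1)) / -5 = 3
x = (12 - (4)*(3) - (-4)*(1)) / -4 = -1

(-1, 3, 1)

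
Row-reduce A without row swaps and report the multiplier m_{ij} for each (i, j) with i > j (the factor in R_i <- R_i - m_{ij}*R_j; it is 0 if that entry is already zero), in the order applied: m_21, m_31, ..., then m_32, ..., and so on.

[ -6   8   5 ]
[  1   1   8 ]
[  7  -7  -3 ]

multipliers: -1/6, -7/6, 1

Forward elimination:
R2 <- R2 - (-1/6)*R1:  [    0   7/3  53/6 ]
R3 <- R3 - (-7/6)*R1:  [    0   7/3  17/6 ]
R3 <- R3 - (1)*R2:  [  0   0  -6 ]
Multipliers (in order of application): m_{21} = -1/6, m_{31} = -7/6, m_{32} = 1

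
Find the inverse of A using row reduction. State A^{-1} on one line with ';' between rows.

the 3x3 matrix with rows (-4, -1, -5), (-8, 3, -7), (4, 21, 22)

inverse = [-213/100 83/100 -11/50; -37/25 17/25 -3/25; 9/5 -4/5 1/5]

Gauss-Jordan on [A | I]:
R1 <- (1/-4)*R1:  [    1   1/4   5/4  |  -1/4     0     0 ]
R2 <- R2 - (-8)*R1:  [  0   5   3  |  -2   1   0 ]
R3 <- R3 - (4)*R1:  [  0  20  17  |   1   0   1 ]
R2 <- (1/5)*R2:  [    0     1   3/5  |  -2/5   1/5     0 ]
R1 <- R1 - (1/4)*R2:  [     1      0  11/10  |  -3/20  -1/20      0 ]
R3 <- R3 - (20)*R2:  [  0   0   5  |   9  -4   1 ]
R3 <- (1/5)*R3:  [    0     0     1  |   9/5  -4/5   1/5 ]
R1 <- R1 - (11/10)*R3:  [        1         0         0  |  -213/100    83/100    -11/50 ]
R2 <- R2 - (3/5)*R3:  [      0       1       0  |  -37/25   17/25   -3/25 ]
Right block of [I | A^{-1}] is the inverse:
[ -213/100  83/100  -11/50 ]
[   -37/25   17/25   -3/25 ]
[      9/5    -4/5     1/5 ]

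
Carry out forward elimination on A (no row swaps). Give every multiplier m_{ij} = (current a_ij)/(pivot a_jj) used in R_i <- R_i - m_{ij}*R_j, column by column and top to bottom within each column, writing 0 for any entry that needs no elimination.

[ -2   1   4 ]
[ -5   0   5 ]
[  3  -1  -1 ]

multipliers: 5/2, -3/2, -1/5

Forward elimination:
R2 <- R2 - (5/2)*R1:  [    0  -5/2    -5 ]
R3 <- R3 - (-3/2)*R1:  [   0  1/2    5 ]
R3 <- R3 - (-1/5)*R2:  [ 0  0  4 ]
Multipliers (in order of application): m_{21} = 5/2, m_{31} = -3/2, m_{32} = -1/5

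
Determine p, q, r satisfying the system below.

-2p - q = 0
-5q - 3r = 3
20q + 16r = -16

Forward elimination on [A|b]:
R3 <- R3 - (-4)*R2:  [  0   0   4  -4 ]
Row echelon form:
[ -2  -1   0  |   0 ]
[  0  -5  -3  |   3 ]
[  0   0   4  |  -4 ]
Back-substitution:
r = (-4) / 4 = -1
q = (3 - (-3)*(-1)) / -5 = 0
p = (0 - (-1)*(0)) / -2 = 0

(0, 0, -1)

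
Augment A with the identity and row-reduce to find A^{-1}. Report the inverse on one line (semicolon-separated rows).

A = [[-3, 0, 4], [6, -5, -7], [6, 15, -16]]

Gauss-Jordan on [A | I]:
R1 <- (1/-3)*R1:  [    1     0  -4/3  |  -1/3     0     0 ]
R2 <- R2 - (6)*R1:  [  0  -5   1  |   2   1   0 ]
R3 <- R3 - (6)*R1:  [  0  15  -8  |   2   0   1 ]
R2 <- (1/-5)*R2:  [    0     1  -1/5  |  -2/5  -1/5     0 ]
R3 <- R3 - (15)*R2:  [  0   0  -5  |   8   3   1 ]
R3 <- (1/-5)*R3:  [    0     0     1  |  -8/5  -3/5  -1/5 ]
R1 <- R1 - (-4/3)*R3:  [      1       0       0  |  -37/15    -4/5   -4/15 ]
R2 <- R2 - (-1/5)*R3:  [      0       1       0  |  -18/25   -8/25   -1/25 ]
Right block of [I | A^{-1}] is the inverse:
[ -37/15   -4/5  -4/15 ]
[ -18/25  -8/25  -1/25 ]
[   -8/5   -3/5   -1/5 ]

inverse = [-37/15 -4/5 -4/15; -18/25 -8/25 -1/25; -8/5 -3/5 -1/5]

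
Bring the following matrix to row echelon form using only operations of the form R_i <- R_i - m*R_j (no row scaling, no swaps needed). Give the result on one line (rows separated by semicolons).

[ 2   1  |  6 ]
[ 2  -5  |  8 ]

Forward elimination:
R2 <- R2 - (1)*R1:  [  0  -6   2 ]
Row echelon form:
[ 2   1  |  6 ]
[ 0  -6  |  2 ]

REF = [2 1 6; 0 -6 2]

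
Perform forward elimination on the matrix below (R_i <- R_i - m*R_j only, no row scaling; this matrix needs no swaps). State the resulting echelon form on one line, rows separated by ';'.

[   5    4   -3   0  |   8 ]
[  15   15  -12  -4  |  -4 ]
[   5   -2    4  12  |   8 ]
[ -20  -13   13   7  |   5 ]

REF = [5 4 -3 0 8; 0 3 -3 -4 -28; 0 0 1 4 -56; 0 0 0 -5 289]

Forward elimination:
R2 <- R2 - (3)*R1:  [   0    3   -3   -4  -28 ]
R3 <- R3 - (1)*R1:  [  0  -6   7  12   0 ]
R4 <- R4 - (-4)*R1:  [  0   3   1   7  37 ]
R3 <- R3 - (-2)*R2:  [   0    0    1    4  -56 ]
R4 <- R4 - (1)*R2:  [  0   0   4  11  65 ]
R4 <- R4 - (4)*R3:  [   0    0    0   -5  289 ]
Row echelon form:
[ 5  4  -3   0  |    8 ]
[ 0  3  -3  -4  |  -28 ]
[ 0  0   1   4  |  -56 ]
[ 0  0   0  -5  |  289 ]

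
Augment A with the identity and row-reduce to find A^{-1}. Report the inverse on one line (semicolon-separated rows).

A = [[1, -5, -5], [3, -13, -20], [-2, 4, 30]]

Gauss-Jordan on [A | I]:
R2 <- R2 - (3)*R1:  [  0   2  -5  |  -3   1   0 ]
R3 <- R3 - (-2)*R1:  [  0  -6  20  |   2   0   1 ]
R2 <- (1/2)*R2:  [    0     1  -5/2  |  -3/2   1/2     0 ]
R1 <- R1 - (-5)*R2:  [     1      0  -35/2  |  -13/2    5/2      0 ]
R3 <- R3 - (-6)*R2:  [  0   0   5  |  -7   3   1 ]
R3 <- (1/5)*R3:  [    0     0     1  |  -7/5   3/5   1/5 ]
R1 <- R1 - (-35/2)*R3:  [   1    0    0  |  -31   13  7/2 ]
R2 <- R2 - (-5/2)*R3:  [   0    1    0  |   -5    2  1/2 ]
Right block of [I | A^{-1}] is the inverse:
[  -31   13  7/2 ]
[   -5    2  1/2 ]
[ -7/5  3/5  1/5 ]

inverse = [-31 13 7/2; -5 2 1/2; -7/5 3/5 1/5]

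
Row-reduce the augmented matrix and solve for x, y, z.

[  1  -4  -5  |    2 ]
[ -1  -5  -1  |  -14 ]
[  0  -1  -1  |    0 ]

Forward elimination on [A|b]:
R2 <- R2 - (-1)*R1:  [   0   -9   -6  -12 ]
R3 <- R3 - (1/9)*R2:  [    0     0  -1/3   4/3 ]
Row echelon form:
[ 1  -4    -5  |    2 ]
[ 0  -9    -6  |  -12 ]
[ 0   0  -1/3  |  4/3 ]
Back-substitution:
z = (4/3) / (-1/3) = -4
y = (-12 - (-6)*(-4)) / -9 = 4
x = (2 - (-4)*(4) - (-5)*(-4)) / 1 = -2

(-2, 4, -4)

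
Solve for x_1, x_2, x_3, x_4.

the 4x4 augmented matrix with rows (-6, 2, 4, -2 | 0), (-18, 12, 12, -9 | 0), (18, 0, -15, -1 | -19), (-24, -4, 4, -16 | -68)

Forward elimination on [A|b]:
R2 <- R2 - (3)*R1:  [  0   6   0  -3   0 ]
R3 <- R3 - (-3)*R1:  [   0    6   -3   -7  -19 ]
R4 <- R4 - (4)*R1:  [   0  -12  -12   -8  -68 ]
R3 <- R3 - (1)*R2:  [   0    0   -3   -4  -19 ]
R4 <- R4 - (-2)*R2:  [   0    0  -12  -14  -68 ]
R4 <- R4 - (4)*R3:  [ 0  0  0  2  8 ]
Row echelon form:
[ -6  2   4  -2  |    0 ]
[  0  6   0  -3  |    0 ]
[  0  0  -3  -4  |  -19 ]
[  0  0   0   2  |    8 ]
Back-substitution:
x_4 = (8) / 2 = 4
x_3 = (-19 - (-4)*(4)) / -3 = 1
x_2 = (0 - (-3)*(4)) / 6 = 2
x_1 = (0 - (2)*(2) - (4)*(1) - (-2)*(4)) / -6 = 0

(0, 2, 1, 4)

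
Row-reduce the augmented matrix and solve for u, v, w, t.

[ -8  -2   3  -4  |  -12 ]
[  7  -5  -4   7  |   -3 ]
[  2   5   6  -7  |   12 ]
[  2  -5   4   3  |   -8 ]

Forward elimination on [A|b]:
R2 <- R2 - (-7/8)*R1:  [     0  -27/4  -11/8    7/2  -27/2 ]
R3 <- R3 - (-1/4)*R1:  [    0   9/2  27/4    -8     9 ]
R4 <- R4 - (-1/4)*R1:  [     0  -11/2   19/4      2    -11 ]
R3 <- R3 - (-2/3)*R2:  [     0      0   35/6  -17/3      0 ]
R4 <- R4 - (22/27)*R2:  [      0       0  317/54  -23/27       0 ]
R4 <- R4 - (317/315)*R3:  [        0         0         0  1528/315         0 ]
Row echelon form:
[ -8     -2      3        -4  |    -12 ]
[  0  -27/4  -11/8       7/2  |  -27/2 ]
[  0      0   35/6     -17/3  |      0 ]
[  0      0      0  1528/315  |      0 ]
Back-substitution:
t = (0) / (1528/315) = 0
w = (0 - (-17/3)*(0)) / (35/6) = 0
v = (-27/2 - (-11/8)*(0) - (7/2)*(0)) / (-27/4) = 2
u = (-12 - (-2)*(2) - (3)*(0) - (-4)*(0)) / -8 = 1

(1, 2, 0, 0)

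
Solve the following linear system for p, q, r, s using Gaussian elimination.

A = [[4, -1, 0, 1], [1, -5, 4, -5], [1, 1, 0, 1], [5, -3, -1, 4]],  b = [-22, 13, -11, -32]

Forward elimination on [A|b]:
R2 <- R2 - (1/4)*R1:  [     0  -19/4      4  -21/4   37/2 ]
R3 <- R3 - (1/4)*R1:  [     0    5/4      0    3/4  -11/2 ]
R4 <- R4 - (5/4)*R1:  [    0  -7/4    -1  11/4  -9/2 ]
R3 <- R3 - (-5/19)*R2:  [      0       0   20/19  -12/19  -12/19 ]
R4 <- R4 - (7/19)*R2:  [       0        0   -47/19    89/19  -215/19 ]
R4 <- R4 - (-47/20)*R3:  [     0      0      0   16/5  -64/5 ]
Row echelon form:
[ 4     -1      0       1  |     -22 ]
[ 0  -19/4      4   -21/4  |    37/2 ]
[ 0      0  20/19  -12/19  |  -12/19 ]
[ 0      0      0    16/5  |   -64/5 ]
Back-substitution:
s = (-64/5) / (16/5) = -4
r = (-12/19 - (-12/19)*(-4)) / (20/19) = -3
q = (37/2 - (4)*(-3) - (-21/4)*(-4)) / (-19/4) = -2
p = (-22 - (-1)*(-2) - (1)*(-4)) / 4 = -5

(-5, -2, -3, -4)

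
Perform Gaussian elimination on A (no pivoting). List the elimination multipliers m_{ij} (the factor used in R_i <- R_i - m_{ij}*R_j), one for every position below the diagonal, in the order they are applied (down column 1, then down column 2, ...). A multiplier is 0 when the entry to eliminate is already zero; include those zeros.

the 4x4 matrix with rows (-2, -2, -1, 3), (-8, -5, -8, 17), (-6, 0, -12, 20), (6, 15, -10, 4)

Forward elimination:
R2 <- R2 - (4)*R1:  [  0   3  -4   5 ]
R3 <- R3 - (3)*R1:  [  0   6  -9  11 ]
R4 <- R4 - (-3)*R1:  [   0    9  -13   13 ]
R3 <- R3 - (2)*R2:  [  0   0  -1   1 ]
R4 <- R4 - (3)*R2:  [  0   0  -1  -2 ]
R4 <- R4 - (1)*R3:  [  0   0   0  -3 ]
Multipliers (in order of application): m_{21} = 4, m_{31} = 3, m_{41} = -3, m_{32} = 2, m_{42} = 3, m_{43} = 1

multipliers: 4, 3, -3, 2, 3, 1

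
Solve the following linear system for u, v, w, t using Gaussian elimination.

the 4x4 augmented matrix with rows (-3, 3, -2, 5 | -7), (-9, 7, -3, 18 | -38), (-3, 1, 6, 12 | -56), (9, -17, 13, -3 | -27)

Forward elimination on [A|b]:
R2 <- R2 - (3)*R1:  [   0   -2    3    3  -17 ]
R3 <- R3 - (1)*R1:  [   0   -2    8    7  -49 ]
R4 <- R4 - (-3)*R1:  [   0   -8    7   12  -48 ]
R3 <- R3 - (1)*R2:  [   0    0    5    4  -32 ]
R4 <- R4 - (4)*R2:  [  0   0  -5   0  20 ]
R4 <- R4 - (-1)*R3:  [   0    0    0    4  -12 ]
Row echelon form:
[ -3   3  -2  5  |   -7 ]
[  0  -2   3  3  |  -17 ]
[  0   0   5  4  |  -32 ]
[  0   0   0  4  |  -12 ]
Back-substitution:
t = (-12) / 4 = -3
w = (-32 - (4)*(-3)) / 5 = -4
v = (-17 - (3)*(-4) - (3)*(-3)) / -2 = -2
u = (-7 - (3)*(-2) - (-2)*(-4) - (5)*(-3)) / -3 = -2

(-2, -2, -4, -3)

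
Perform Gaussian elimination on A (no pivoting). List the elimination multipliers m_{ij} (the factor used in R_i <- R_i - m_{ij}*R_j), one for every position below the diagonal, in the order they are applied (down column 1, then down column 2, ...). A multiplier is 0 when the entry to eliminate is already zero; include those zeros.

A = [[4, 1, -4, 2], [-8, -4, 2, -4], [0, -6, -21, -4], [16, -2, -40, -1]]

Forward elimination:
R2 <- R2 - (-2)*R1:  [  0  -2  -6   0 ]
R3: entry in column 1 is already 0 -> m_{31} = 0 (no row operation needed)
R4 <- R4 - (4)*R1:  [   0   -6  -24   -9 ]
R3 <- R3 - (3)*R2:  [  0   0  -3  -4 ]
R4 <- R4 - (3)*R2:  [  0   0  -6  -9 ]
R4 <- R4 - (2)*R3:  [  0   0   0  -1 ]
Multipliers (in order of application): m_{21} = -2, m_{31} = 0, m_{41} = 4, m_{32} = 3, m_{42} = 3, m_{43} = 2

multipliers: -2, 0, 4, 3, 3, 2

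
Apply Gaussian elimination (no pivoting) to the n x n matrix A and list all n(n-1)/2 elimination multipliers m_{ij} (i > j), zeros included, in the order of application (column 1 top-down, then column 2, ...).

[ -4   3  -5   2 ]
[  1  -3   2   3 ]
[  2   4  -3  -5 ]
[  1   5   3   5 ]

Forward elimination:
R2 <- R2 - (-1/4)*R1:  [    0  -9/4   3/4   7/2 ]
R3 <- R3 - (-1/2)*R1:  [     0   11/2  -11/2     -4 ]
R4 <- R4 - (-1/4)*R1:  [    0  23/4   7/4  11/2 ]
R3 <- R3 - (-22/9)*R2:  [     0      0  -11/3   41/9 ]
R4 <- R4 - (-23/9)*R2:  [     0      0   11/3  130/9 ]
R4 <- R4 - (-1)*R3:  [  0   0   0  19 ]
Multipliers (in order of application): m_{21} = -1/4, m_{31} = -1/2, m_{41} = -1/4, m_{32} = -22/9, m_{42} = -23/9, m_{43} = -1

multipliers: -1/4, -1/2, -1/4, -22/9, -23/9, -1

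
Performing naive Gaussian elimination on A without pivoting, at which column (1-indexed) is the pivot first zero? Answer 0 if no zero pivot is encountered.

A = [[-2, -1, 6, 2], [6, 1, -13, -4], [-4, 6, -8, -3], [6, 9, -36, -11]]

Naive forward elimination:
R2 <- R2 - (-3)*R1:  [  0  -2   5   2 ]
R3 <- R3 - (2)*R1:  [   0    8  -20   -7 ]
R4 <- R4 - (-3)*R1:  [   0    6  -18   -5 ]
R3 <- R3 - (-4)*R2:  [ 0  0  0  1 ]
R4 <- R4 - (-3)*R2:  [  0   0  -3   1 ]
Matrix at this point:
[ -2  -1   6  2 ]
[  0  -2   5  2 ]
[  0   0   0  1 ]
[  0   0  -3  1 ]
Pivot entry (3,3) is zero but row 4 has -3 in column 3 -> naive elimination stops; a row interchange (e.g. R3 <-> R4) would be required here.

first zero-pivot column = 3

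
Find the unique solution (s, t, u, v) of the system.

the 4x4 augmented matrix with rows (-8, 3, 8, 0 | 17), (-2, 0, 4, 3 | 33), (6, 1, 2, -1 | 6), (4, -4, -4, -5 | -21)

Forward elimination on [A|b]:
R2 <- R2 - (1/4)*R1:  [     0   -3/4      2      3  115/4 ]
R3 <- R3 - (-3/4)*R1:  [    0  13/4     8    -1  75/4 ]
R4 <- R4 - (-1/2)*R1:  [     0   -5/2      0     -5  -25/2 ]
R3 <- R3 - (-13/3)*R2:  [     0      0   50/3     12  430/3 ]
R4 <- R4 - (10/3)*R2:  [      0       0   -20/3     -15  -325/3 ]
R4 <- R4 - (-2/5)*R3:  [     0      0      0  -51/5    -51 ]
Row echelon form:
[ -8     3     8      0  |     17 ]
[  0  -3/4     2      3  |  115/4 ]
[  0     0  50/3     12  |  430/3 ]
[  0     0     0  -51/5  |    -51 ]
Back-substitution:
v = (-51) / (-51/5) = 5
u = (430/3 - (12)*(5)) / (50/3) = 5
t = (115/4 - (2)*(5) - (3)*(5)) / (-3/4) = -5
s = (17 - (3)*(-5) - (8)*(5)) / -8 = 1

(1, -5, 5, 5)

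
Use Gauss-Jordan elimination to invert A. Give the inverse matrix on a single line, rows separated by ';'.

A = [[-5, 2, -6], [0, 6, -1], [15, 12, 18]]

Gauss-Jordan on [A | I]:
R1 <- (1/-5)*R1:  [    1  -2/5   6/5  |  -1/5     0     0 ]
R3 <- R3 - (15)*R1:  [  0  18   0  |   3   0   1 ]
R2 <- (1/6)*R2:  [    0     1  -1/6  |     0   1/6     0 ]
R1 <- R1 - (-2/5)*R2:  [     1      0  17/15  |   -1/5   1/15      0 ]
R3 <- R3 - (18)*R2:  [  0   0   3  |   3  -3   1 ]
R3 <- (1/3)*R3:  [   0    0    1  |    1   -1  1/3 ]
R1 <- R1 - (17/15)*R3:  [      1       0       0  |    -4/3     6/5  -17/45 ]
R2 <- R2 - (-1/6)*R3:  [    0     1     0  |   1/6     0  1/18 ]
Right block of [I | A^{-1}] is the inverse:
[ -4/3  6/5  -17/45 ]
[  1/6    0    1/18 ]
[    1   -1     1/3 ]

inverse = [-4/3 6/5 -17/45; 1/6 0 1/18; 1 -1 1/3]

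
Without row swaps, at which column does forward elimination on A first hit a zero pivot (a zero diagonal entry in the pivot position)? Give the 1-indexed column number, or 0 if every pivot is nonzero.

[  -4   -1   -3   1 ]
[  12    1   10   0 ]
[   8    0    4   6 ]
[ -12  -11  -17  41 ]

first zero-pivot column = 0

Naive forward elimination:
R2 <- R2 - (-3)*R1:  [  0  -2   1   3 ]
R3 <- R3 - (-2)*R1:  [  0  -2  -2   8 ]
R4 <- R4 - (3)*R1:  [  0  -8  -8  38 ]
R3 <- R3 - (1)*R2:  [  0   0  -3   5 ]
R4 <- R4 - (4)*R2:  [   0    0  -12   26 ]
R4 <- R4 - (4)*R3:  [ 0  0  0  6 ]
All pivots nonzero; naive elimination completes without hitting a zero pivot.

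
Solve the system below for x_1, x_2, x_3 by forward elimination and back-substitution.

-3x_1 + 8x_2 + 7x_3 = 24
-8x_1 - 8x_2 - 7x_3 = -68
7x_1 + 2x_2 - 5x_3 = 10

(4, 1, 4)

Forward elimination on [A|b]:
R2 <- R2 - (8/3)*R1:  [     0  -88/3  -77/3   -132 ]
R3 <- R3 - (-7/3)*R1:  [    0  62/3  34/3    66 ]
R3 <- R3 - (-31/44)*R2:  [     0      0  -27/4    -27 ]
Row echelon form:
[ -3      8      7  |    24 ]
[  0  -88/3  -77/3  |  -132 ]
[  0      0  -27/4  |   -27 ]
Back-substitution:
x_3 = (-27) / (-27/4) = 4
x_2 = (-132 - (-77/3)*(4)) / (-88/3) = 1
x_1 = (24 - (8)*(1) - (7)*(4)) / -3 = 4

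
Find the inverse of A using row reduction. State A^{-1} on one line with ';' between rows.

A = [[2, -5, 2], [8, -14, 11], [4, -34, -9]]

Gauss-Jordan on [A | I]:
R1 <- (1/2)*R1:  [    1  -5/2     1  |   1/2     0     0 ]
R2 <- R2 - (8)*R1:  [  0   6   3  |  -4   1   0 ]
R3 <- R3 - (4)*R1:  [   0  -24  -13  |   -2    0    1 ]
R2 <- (1/6)*R2:  [    0     1   1/2  |  -2/3   1/6     0 ]
R1 <- R1 - (-5/2)*R2:  [    1     0   9/4  |  -7/6  5/12     0 ]
R3 <- R3 - (-24)*R2:  [   0    0   -1  |  -18    4    1 ]
R3 <- (1/-1)*R3:  [  0   0   1  |  18  -4  -1 ]
R1 <- R1 - (9/4)*R3:  [      1       0       0  |  -125/3  113/12     9/4 ]
R2 <- R2 - (1/2)*R3:  [     0      1      0  |  -29/3   13/6    1/2 ]
Right block of [I | A^{-1}] is the inverse:
[ -125/3  113/12  9/4 ]
[  -29/3    13/6  1/2 ]
[     18      -4   -1 ]

inverse = [-125/3 113/12 9/4; -29/3 13/6 1/2; 18 -4 -1]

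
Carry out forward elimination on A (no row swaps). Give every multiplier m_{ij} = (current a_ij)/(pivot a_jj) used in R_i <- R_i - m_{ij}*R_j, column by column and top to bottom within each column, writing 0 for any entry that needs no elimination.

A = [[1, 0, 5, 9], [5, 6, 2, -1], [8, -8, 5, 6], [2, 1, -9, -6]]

Forward elimination:
R2 <- R2 - (5)*R1:  [   0    6  -23  -46 ]
R3 <- R3 - (8)*R1:  [   0   -8  -35  -66 ]
R4 <- R4 - (2)*R1:  [   0    1  -19  -24 ]
R3 <- R3 - (-4/3)*R2:  [      0       0  -197/3  -382/3 ]
R4 <- R4 - (1/6)*R2:  [     0      0  -91/6  -49/3 ]
R4 <- R4 - (91/394)*R3:  [        0         0         0  2576/197 ]
Multipliers (in order of application): m_{21} = 5, m_{31} = 8, m_{41} = 2, m_{32} = -4/3, m_{42} = 1/6, m_{43} = 91/394

multipliers: 5, 8, 2, -4/3, 1/6, 91/394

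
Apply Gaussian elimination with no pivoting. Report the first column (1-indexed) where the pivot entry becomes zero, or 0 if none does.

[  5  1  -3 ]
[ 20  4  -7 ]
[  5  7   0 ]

first zero-pivot column = 2

Naive forward elimination:
R2 <- R2 - (4)*R1:  [ 0  0  5 ]
R3 <- R3 - (1)*R1:  [ 0  6  3 ]
Matrix at this point:
[ 5  1  -3 ]
[ 0  0   5 ]
[ 0  6   3 ]
Pivot entry (2,2) is zero but row 3 has 6 in column 2 -> naive elimination stops; a row interchange (e.g. R2 <-> R3) would be required here.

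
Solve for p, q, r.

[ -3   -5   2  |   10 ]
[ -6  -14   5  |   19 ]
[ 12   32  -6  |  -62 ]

(-5, -1, -5)

Forward elimination on [A|b]:
R2 <- R2 - (2)*R1:  [  0  -4   1  -1 ]
R3 <- R3 - (-4)*R1:  [   0   12    2  -22 ]
R3 <- R3 - (-3)*R2:  [   0    0    5  -25 ]
Row echelon form:
[ -3  -5  2  |   10 ]
[  0  -4  1  |   -1 ]
[  0   0  5  |  -25 ]
Back-substitution:
r = (-25) / 5 = -5
q = (-1 - (1)*(-5)) / -4 = -1
p = (10 - (-5)*(-1) - (2)*(-5)) / -3 = -5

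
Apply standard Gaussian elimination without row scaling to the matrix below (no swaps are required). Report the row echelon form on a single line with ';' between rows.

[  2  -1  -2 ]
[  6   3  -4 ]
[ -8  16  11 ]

Forward elimination:
R2 <- R2 - (3)*R1:  [ 0  6  2 ]
R3 <- R3 - (-4)*R1:  [  0  12   3 ]
R3 <- R3 - (2)*R2:  [  0   0  -1 ]
Row echelon form:
[ 2  -1  -2 ]
[ 0   6   2 ]
[ 0   0  -1 ]

REF = [2 -1 -2; 0 6 2; 0 0 -1]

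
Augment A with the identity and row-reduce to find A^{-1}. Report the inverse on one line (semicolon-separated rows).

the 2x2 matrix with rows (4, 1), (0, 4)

Gauss-Jordan on [A | I]:
R1 <- (1/4)*R1:  [   1  1/4  |  1/4    0 ]
R2 <- (1/4)*R2:  [   0    1  |    0  1/4 ]
R1 <- R1 - (1/4)*R2:  [     1      0  |    1/4  -1/16 ]
Right block of [I | A^{-1}] is the inverse:
[ 1/4  -1/16 ]
[   0    1/4 ]

inverse = [1/4 -1/16; 0 1/4]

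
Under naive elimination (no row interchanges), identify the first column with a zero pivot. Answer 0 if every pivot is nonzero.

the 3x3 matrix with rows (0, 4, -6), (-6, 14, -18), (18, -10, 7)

first zero-pivot column = 1

Naive forward elimination:
Pivot entry (1,1) is zero but row 2 has -6 in column 1 -> naive elimination stops; a row interchange (e.g. R1 <-> R2) would be required here.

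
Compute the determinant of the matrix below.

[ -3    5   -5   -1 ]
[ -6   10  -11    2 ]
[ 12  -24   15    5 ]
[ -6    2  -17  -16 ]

det(A) = -48

Forward elimination:
R2 <- R2 - (2)*R1:  [  0   0  -1   4 ]
R3 <- R3 - (-4)*R1:  [  0  -4  -5   1 ]
R4 <- R4 - (2)*R1:  [   0   -8   -7  -14 ]
R2 <-> R3   (pivot in column 2 was zero)
[ -3   5  -5   -1 ]
[  0  -4  -5    1 ]
[  0   0  -1    4 ]
[  0  -8  -7  -14 ]
R4 <- R4 - (2)*R2:  [   0    0    3  -16 ]
R4 <- R4 - (-3)*R3:  [  0   0   0  -4 ]
Upper-triangular form:
[ -3   5  -5  -1 ]
[  0  -4  -5   1 ]
[  0   0  -1   4 ]
[  0   0   0  -4 ]
det(A) = (-1)^1 * (-3) * (-4) * (-1) * (-4) = -48  (1 row swap -> sign -1)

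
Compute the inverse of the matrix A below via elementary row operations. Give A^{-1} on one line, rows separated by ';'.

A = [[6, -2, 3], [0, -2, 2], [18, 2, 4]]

Gauss-Jordan on [A | I]:
R1 <- (1/6)*R1:  [    1  -1/3   1/2  |   1/6     0     0 ]
R3 <- R3 - (18)*R1:  [  0   8  -5  |  -3   0   1 ]
R2 <- (1/-2)*R2:  [    0     1    -1  |     0  -1/2     0 ]
R1 <- R1 - (-1/3)*R2:  [    1     0   1/6  |   1/6  -1/6     0 ]
R3 <- R3 - (8)*R2:  [  0   0   3  |  -3   4   1 ]
R3 <- (1/3)*R3:  [   0    0    1  |   -1  4/3  1/3 ]
R1 <- R1 - (1/6)*R3:  [     1      0      0  |    1/3  -7/18  -1/18 ]
R2 <- R2 - (-1)*R3:  [   0    1    0  |   -1  5/6  1/3 ]
Right block of [I | A^{-1}] is the inverse:
[ 1/3  -7/18  -1/18 ]
[  -1    5/6    1/3 ]
[  -1    4/3    1/3 ]

inverse = [1/3 -7/18 -1/18; -1 5/6 1/3; -1 4/3 1/3]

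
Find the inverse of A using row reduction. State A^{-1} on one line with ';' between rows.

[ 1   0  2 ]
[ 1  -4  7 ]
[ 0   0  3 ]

inverse = [1 0 -2/3; 1/4 -1/4 5/12; 0 0 1/3]

Gauss-Jordan on [A | I]:
R2 <- R2 - (1)*R1:  [  0  -4   5  |  -1   1   0 ]
R2 <- (1/-4)*R2:  [    0     1  -5/4  |   1/4  -1/4     0 ]
R3 <- (1/3)*R3:  [   0    0    1  |    0    0  1/3 ]
R1 <- R1 - (2)*R3:  [    1     0     0  |     1     0  -2/3 ]
R2 <- R2 - (-5/4)*R3:  [    0     1     0  |   1/4  -1/4  5/12 ]
Right block of [I | A^{-1}] is the inverse:
[   1     0  -2/3 ]
[ 1/4  -1/4  5/12 ]
[   0     0   1/3 ]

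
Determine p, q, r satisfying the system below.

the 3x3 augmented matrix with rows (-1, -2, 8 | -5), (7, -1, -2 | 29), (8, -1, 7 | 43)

(5, 4, 1)

Forward elimination on [A|b]:
R2 <- R2 - (-7)*R1:  [   0  -15   54   -6 ]
R3 <- R3 - (-8)*R1:  [   0  -17   71    3 ]
R3 <- R3 - (17/15)*R2:  [    0     0  49/5  49/5 ]
Row echelon form:
[ -1   -2     8  |    -5 ]
[  0  -15    54  |    -6 ]
[  0    0  49/5  |  49/5 ]
Back-substitution:
r = (49/5) / (49/5) = 1
q = (-6 - (54)*(1)) / -15 = 4
p = (-5 - (-2)*(4) - (8)*(1)) / -1 = 5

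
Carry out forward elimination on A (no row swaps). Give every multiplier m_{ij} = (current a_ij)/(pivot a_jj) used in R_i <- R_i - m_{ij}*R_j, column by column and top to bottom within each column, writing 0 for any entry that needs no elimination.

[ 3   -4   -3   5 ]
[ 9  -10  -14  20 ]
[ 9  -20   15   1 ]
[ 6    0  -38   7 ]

multipliers: 3, 3, 2, -4, 4, -3

Forward elimination:
R2 <- R2 - (3)*R1:  [  0   2  -5   5 ]
R3 <- R3 - (3)*R1:  [   0   -8   24  -14 ]
R4 <- R4 - (2)*R1:  [   0    8  -32   -3 ]
R3 <- R3 - (-4)*R2:  [ 0  0  4  6 ]
R4 <- R4 - (4)*R2:  [   0    0  -12  -23 ]
R4 <- R4 - (-3)*R3:  [  0   0   0  -5 ]
Multipliers (in order of application): m_{21} = 3, m_{31} = 3, m_{41} = 2, m_{32} = -4, m_{42} = 4, m_{43} = -3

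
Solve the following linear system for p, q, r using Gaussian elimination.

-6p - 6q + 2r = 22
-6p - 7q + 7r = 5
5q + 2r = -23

(-2, -3, -4)

Forward elimination on [A|b]:
R2 <- R2 - (1)*R1:  [   0   -1    5  -17 ]
R3 <- R3 - (-5)*R2:  [    0     0    27  -108 ]
Row echelon form:
[ -6  -6   2  |    22 ]
[  0  -1   5  |   -17 ]
[  0   0  27  |  -108 ]
Back-substitution:
r = (-108) / 27 = -4
q = (-17 - (5)*(-4)) / -1 = -3
p = (22 - (-6)*(-3) - (2)*(-4)) / -6 = -2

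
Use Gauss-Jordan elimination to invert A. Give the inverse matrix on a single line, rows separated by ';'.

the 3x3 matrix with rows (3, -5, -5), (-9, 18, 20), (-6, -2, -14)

Gauss-Jordan on [A | I]:
R1 <- (1/3)*R1:  [    1  -5/3  -5/3  |   1/3     0     0 ]
R2 <- R2 - (-9)*R1:  [ 0  3  5  |  3  1  0 ]
R3 <- R3 - (-6)*R1:  [   0  -12  -24  |    2    0    1 ]
R2 <- (1/3)*R2:  [   0    1  5/3  |    1  1/3    0 ]
R1 <- R1 - (-5/3)*R2:  [    1     0  10/9  |     2   5/9     0 ]
R3 <- R3 - (-12)*R2:  [  0   0  -4  |  14   4   1 ]
R3 <- (1/-4)*R3:  [    0     0     1  |  -7/2    -1  -1/4 ]
R1 <- R1 - (10/9)*R3:  [    1     0     0  |  53/9   5/3  5/18 ]
R2 <- R2 - (5/3)*R3:  [    0     1     0  |  41/6     2  5/12 ]
Right block of [I | A^{-1}] is the inverse:
[ 53/9  5/3  5/18 ]
[ 41/6    2  5/12 ]
[ -7/2   -1  -1/4 ]

inverse = [53/9 5/3 5/18; 41/6 2 5/12; -7/2 -1 -1/4]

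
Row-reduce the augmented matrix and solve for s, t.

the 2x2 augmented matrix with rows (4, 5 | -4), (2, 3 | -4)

Forward elimination on [A|b]:
R2 <- R2 - (1/2)*R1:  [   0  1/2   -2 ]
Row echelon form:
[ 4    5  |  -4 ]
[ 0  1/2  |  -2 ]
Back-substitution:
t = (-2) / (1/2) = -4
s = (-4 - (5)*(-4)) / 4 = 4

(4, -4)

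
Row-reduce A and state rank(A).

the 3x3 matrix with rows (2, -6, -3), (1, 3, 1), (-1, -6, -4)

Row reduction:
R2 <- R2 - (1/2)*R1:  [   0    6  5/2 ]
R3 <- R3 - (-1/2)*R1:  [     0     -9  -11/2 ]
R3 <- R3 - (-3/2)*R2:  [    0     0  -7/4 ]
Row echelon form:
[ 2  -6    -3 ]
[ 0   6   5/2 ]
[ 0   0  -7/4 ]
Nonzero rows / pivot columns: 3

rank(A) = 3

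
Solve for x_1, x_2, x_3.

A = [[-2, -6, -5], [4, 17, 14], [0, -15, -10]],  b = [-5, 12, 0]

Forward elimination on [A|b]:
R2 <- R2 - (-2)*R1:  [ 0  5  4  2 ]
R3 <- R3 - (-3)*R2:  [ 0  0  2  6 ]
Row echelon form:
[ -2  -6  -5  |  -5 ]
[  0   5   4  |   2 ]
[  0   0   2  |   6 ]
Back-substitution:
x_3 = (6) / 2 = 3
x_2 = (2 - (4)*(3)) / 5 = -2
x_1 = (-5 - (-6)*(-2) - (-5)*(3)) / -2 = 1

(1, -2, 3)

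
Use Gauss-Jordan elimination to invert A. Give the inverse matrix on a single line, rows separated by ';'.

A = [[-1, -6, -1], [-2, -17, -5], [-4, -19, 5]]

Gauss-Jordan on [A | I]:
R1 <- (1/-1)*R1:  [  1   6   1  |  -1   0   0 ]
R2 <- R2 - (-2)*R1:  [  0  -5  -3  |  -2   1   0 ]
R3 <- R3 - (-4)*R1:  [  0   5   9  |  -4   0   1 ]
R2 <- (1/-5)*R2:  [    0     1   3/5  |   2/5  -1/5     0 ]
R1 <- R1 - (6)*R2:  [     1      0  -13/5  |  -17/5    6/5      0 ]
R3 <- R3 - (5)*R2:  [  0   0   6  |  -6   1   1 ]
R3 <- (1/6)*R3:  [   0    0    1  |   -1  1/6  1/6 ]
R1 <- R1 - (-13/5)*R3:  [     1      0      0  |     -6  49/30  13/30 ]
R2 <- R2 - (3/5)*R3:  [     0      1      0  |      1  -3/10  -1/10 ]
Right block of [I | A^{-1}] is the inverse:
[ -6  49/30  13/30 ]
[  1  -3/10  -1/10 ]
[ -1    1/6    1/6 ]

inverse = [-6 49/30 13/30; 1 -3/10 -1/10; -1 1/6 1/6]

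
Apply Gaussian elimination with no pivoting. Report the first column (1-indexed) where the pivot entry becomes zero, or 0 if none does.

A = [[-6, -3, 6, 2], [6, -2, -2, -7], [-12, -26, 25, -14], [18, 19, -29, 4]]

Naive forward elimination:
R2 <- R2 - (-1)*R1:  [  0  -5   4  -5 ]
R3 <- R3 - (2)*R1:  [   0  -20   13  -18 ]
R4 <- R4 - (-3)*R1:  [   0   10  -11   10 ]
R3 <- R3 - (4)*R2:  [  0   0  -3   2 ]
R4 <- R4 - (-2)*R2:  [  0   0  -3   0 ]
R4 <- R4 - (1)*R3:  [  0   0   0  -2 ]
All pivots nonzero; naive elimination completes without hitting a zero pivot.

first zero-pivot column = 0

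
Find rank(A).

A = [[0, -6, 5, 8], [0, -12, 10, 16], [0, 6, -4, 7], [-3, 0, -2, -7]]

Row reduction:
R1 <-> R4   (pivot in column 1 was zero)
[ -3    0  -2  -7 ]
[  0  -12  10  16 ]
[  0    6  -4   7 ]
[  0   -6   5   8 ]
R3 <- R3 - (-1/2)*R2:  [  0   0   1  15 ]
R4 <- R4 - (1/2)*R2:  [ 0  0  0  0 ]
Row echelon form:
[ -3    0  -2  -7 ]
[  0  -12  10  16 ]
[  0    0   1  15 ]
[  0    0   0   0 ]
Nonzero rows / pivot columns: 3

rank(A) = 3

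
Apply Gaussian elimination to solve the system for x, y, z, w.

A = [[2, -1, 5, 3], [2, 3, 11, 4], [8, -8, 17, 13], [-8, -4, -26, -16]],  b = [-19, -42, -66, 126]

(-1, -3, -1, -5)

Forward elimination on [A|b]:
R2 <- R2 - (1)*R1:  [   0    4    6    1  -23 ]
R3 <- R3 - (4)*R1:  [  0  -4  -3   1  10 ]
R4 <- R4 - (-4)*R1:  [  0  -8  -6  -4  50 ]
R3 <- R3 - (-1)*R2:  [   0    0    3    2  -13 ]
R4 <- R4 - (-2)*R2:  [  0   0   6  -2   4 ]
R4 <- R4 - (2)*R3:  [  0   0   0  -6  30 ]
Row echelon form:
[ 2  -1  5   3  |  -19 ]
[ 0   4  6   1  |  -23 ]
[ 0   0  3   2  |  -13 ]
[ 0   0  0  -6  |   30 ]
Back-substitution:
w = (30) / -6 = -5
z = (-13 - (2)*(-5)) / 3 = -1
y = (-23 - (6)*(-1) - (1)*(-5)) / 4 = -3
x = (-19 - (-1)*(-3) - (5)*(-1) - (3)*(-5)) / 2 = -1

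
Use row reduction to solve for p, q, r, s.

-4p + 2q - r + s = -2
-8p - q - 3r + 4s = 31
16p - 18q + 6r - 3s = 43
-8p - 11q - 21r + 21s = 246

Forward elimination on [A|b]:
R2 <- R2 - (2)*R1:  [  0  -5  -1   2  35 ]
R3 <- R3 - (-4)*R1:  [   0  -10    2    1   35 ]
R4 <- R4 - (2)*R1:  [   0  -15  -19   19  250 ]
R3 <- R3 - (2)*R2:  [   0    0    4   -3  -35 ]
R4 <- R4 - (3)*R2:  [   0    0  -16   13  145 ]
R4 <- R4 - (-4)*R3:  [ 0  0  0  1  5 ]
Row echelon form:
[ -4   2  -1   1  |   -2 ]
[  0  -5  -1   2  |   35 ]
[  0   0   4  -3  |  -35 ]
[  0   0   0   1  |    5 ]
Back-substitution:
s = (5) / 1 = 5
r = (-35 - (-3)*(5)) / 4 = -5
q = (35 - (-1)*(-5) - (2)*(5)) / -5 = -4
p = (-2 - (2)*(-4) - (-1)*(-5) - (1)*(5)) / -4 = 1

(1, -4, -5, 5)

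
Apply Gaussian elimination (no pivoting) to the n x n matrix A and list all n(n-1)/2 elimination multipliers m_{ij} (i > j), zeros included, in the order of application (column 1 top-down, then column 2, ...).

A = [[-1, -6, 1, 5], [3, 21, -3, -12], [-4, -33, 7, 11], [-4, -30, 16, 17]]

Forward elimination:
R2 <- R2 - (-3)*R1:  [ 0  3  0  3 ]
R3 <- R3 - (4)*R1:  [  0  -9   3  -9 ]
R4 <- R4 - (4)*R1:  [  0  -6  12  -3 ]
R3 <- R3 - (-3)*R2:  [ 0  0  3  0 ]
R4 <- R4 - (-2)*R2:  [  0   0  12   3 ]
R4 <- R4 - (4)*R3:  [ 0  0  0  3 ]
Multipliers (in order of application): m_{21} = -3, m_{31} = 4, m_{41} = 4, m_{32} = -3, m_{42} = -2, m_{43} = 4

multipliers: -3, 4, 4, -3, -2, 4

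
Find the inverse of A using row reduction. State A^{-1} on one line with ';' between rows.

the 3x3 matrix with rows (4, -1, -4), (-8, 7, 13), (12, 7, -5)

Gauss-Jordan on [A | I]:
R1 <- (1/4)*R1:  [    1  -1/4    -1  |   1/4     0     0 ]
R2 <- R2 - (-8)*R1:  [ 0  5  5  |  2  1  0 ]
R3 <- R3 - (12)*R1:  [  0  10   7  |  -3   0   1 ]
R2 <- (1/5)*R2:  [   0    1    1  |  2/5  1/5    0 ]
R1 <- R1 - (-1/4)*R2:  [    1     0  -3/4  |  7/20  1/20     0 ]
R3 <- R3 - (10)*R2:  [  0   0  -3  |  -7  -2   1 ]
R3 <- (1/-3)*R3:  [    0     0     1  |   7/3   2/3  -1/3 ]
R1 <- R1 - (-3/4)*R3:  [     1      0      0  |  21/10  11/20   -1/4 ]
R2 <- R2 - (1)*R3:  [      0       1       0  |  -29/15   -7/15     1/3 ]
Right block of [I | A^{-1}] is the inverse:
[  21/10  11/20  -1/4 ]
[ -29/15  -7/15   1/3 ]
[    7/3    2/3  -1/3 ]

inverse = [21/10 11/20 -1/4; -29/15 -7/15 1/3; 7/3 2/3 -1/3]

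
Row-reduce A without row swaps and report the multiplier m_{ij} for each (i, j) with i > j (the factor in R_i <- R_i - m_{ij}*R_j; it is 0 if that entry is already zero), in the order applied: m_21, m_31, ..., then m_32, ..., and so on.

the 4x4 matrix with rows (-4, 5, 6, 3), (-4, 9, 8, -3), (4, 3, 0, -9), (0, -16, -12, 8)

Forward elimination:
R2 <- R2 - (1)*R1:  [  0   4   2  -6 ]
R3 <- R3 - (-1)*R1:  [  0   8   6  -6 ]
R4: entry in column 1 is already 0 -> m_{41} = 0 (no row operation needed)
R3 <- R3 - (2)*R2:  [ 0  0  2  6 ]
R4 <- R4 - (-4)*R2:  [   0    0   -4  -16 ]
R4 <- R4 - (-2)*R3:  [  0   0   0  -4 ]
Multipliers (in order of application): m_{21} = 1, m_{31} = -1, m_{41} = 0, m_{32} = 2, m_{42} = -4, m_{43} = -2

multipliers: 1, -1, 0, 2, -4, -2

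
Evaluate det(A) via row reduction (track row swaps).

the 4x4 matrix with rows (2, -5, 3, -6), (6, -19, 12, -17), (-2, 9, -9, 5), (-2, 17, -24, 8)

det(A) = 120

Forward elimination:
R2 <- R2 - (3)*R1:  [  0  -4   3   1 ]
R3 <- R3 - (-1)*R1:  [  0   4  -6  -1 ]
R4 <- R4 - (-1)*R1:  [   0   12  -21    2 ]
R3 <- R3 - (-1)*R2:  [  0   0  -3   0 ]
R4 <- R4 - (-3)*R2:  [   0    0  -12    5 ]
R4 <- R4 - (4)*R3:  [ 0  0  0  5 ]
Upper-triangular form:
[ 2  -5   3  -6 ]
[ 0  -4   3   1 ]
[ 0   0  -3   0 ]
[ 0   0   0   5 ]
det(A) = (-1)^0 * (2) * (-4) * (-3) * (5) = 120  (0 row swaps -> sign +1)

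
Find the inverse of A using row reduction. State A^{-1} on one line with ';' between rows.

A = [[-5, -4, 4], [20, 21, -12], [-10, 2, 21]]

inverse = [-93/25 -92/125 36/125; 12/5 13/25 -4/25; -2 -2/5 1/5]

Gauss-Jordan on [A | I]:
R1 <- (1/-5)*R1:  [    1   4/5  -4/5  |  -1/5     0     0 ]
R2 <- R2 - (20)*R1:  [ 0  5  4  |  4  1  0 ]
R3 <- R3 - (-10)*R1:  [  0  10  13  |  -2   0   1 ]
R2 <- (1/5)*R2:  [   0    1  4/5  |  4/5  1/5    0 ]
R1 <- R1 - (4/5)*R2:  [      1       0  -36/25  |  -21/25   -4/25       0 ]
R3 <- R3 - (10)*R2:  [   0    0    5  |  -10   -2    1 ]
R3 <- (1/5)*R3:  [    0     0     1  |    -2  -2/5   1/5 ]
R1 <- R1 - (-36/25)*R3:  [       1        0        0  |   -93/25  -92/125   36/125 ]
R2 <- R2 - (4/5)*R3:  [     0      1      0  |   12/5  13/25  -4/25 ]
Right block of [I | A^{-1}] is the inverse:
[ -93/25  -92/125  36/125 ]
[   12/5    13/25   -4/25 ]
[     -2     -2/5     1/5 ]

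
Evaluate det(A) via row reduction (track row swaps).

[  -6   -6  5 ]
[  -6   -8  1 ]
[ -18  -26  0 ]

Forward elimination:
R2 <- R2 - (1)*R1:  [  0  -2  -4 ]
R3 <- R3 - (3)*R1:  [   0   -8  -15 ]
R3 <- R3 - (4)*R2:  [ 0  0  1 ]
Upper-triangular form:
[ -6  -6   5 ]
[  0  -2  -4 ]
[  0   0   1 ]
det(A) = (-1)^0 * (-6) * (-2) * (1) = 12  (0 row swaps -> sign +1)

det(A) = 12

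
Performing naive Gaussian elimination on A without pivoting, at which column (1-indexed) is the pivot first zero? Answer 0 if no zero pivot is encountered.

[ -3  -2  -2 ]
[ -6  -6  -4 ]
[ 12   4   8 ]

first zero-pivot column = 3

Naive forward elimination:
R2 <- R2 - (2)*R1:  [  0  -2   0 ]
R3 <- R3 - (-4)*R1:  [  0  -4   0 ]
R3 <- R3 - (2)*R2:  [ 0  0  0 ]
Matrix at this point:
[ -3  -2  -2 ]
[  0  -2   0 ]
[  0   0   0 ]
Pivot entry (3,3) in the last row is zero and there are no rows below to swap with -> zero pivot in column 3 (A is singular).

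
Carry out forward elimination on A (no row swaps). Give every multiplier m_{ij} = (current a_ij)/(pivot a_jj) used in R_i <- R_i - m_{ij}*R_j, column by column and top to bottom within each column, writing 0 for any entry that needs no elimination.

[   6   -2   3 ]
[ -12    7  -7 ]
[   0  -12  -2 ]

Forward elimination:
R2 <- R2 - (-2)*R1:  [  0   3  -1 ]
R3: entry in column 1 is already 0 -> m_{31} = 0 (no row operation needed)
R3 <- R3 - (-4)*R2:  [  0   0  -6 ]
Multipliers (in order of application): m_{21} = -2, m_{31} = 0, m_{32} = -4

multipliers: -2, 0, -4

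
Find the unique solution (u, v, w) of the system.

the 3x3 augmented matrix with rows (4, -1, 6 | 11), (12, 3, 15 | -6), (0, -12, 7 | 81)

(-3, -5, 3)

Forward elimination on [A|b]:
R2 <- R2 - (3)*R1:  [   0    6   -3  -39 ]
R3 <- R3 - (-2)*R2:  [ 0  0  1  3 ]
Row echelon form:
[ 4  -1   6  |   11 ]
[ 0   6  -3  |  -39 ]
[ 0   0   1  |    3 ]
Back-substitution:
w = (3) / 1 = 3
v = (-39 - (-3)*(3)) / 6 = -5
u = (11 - (-1)*(-5) - (6)*(3)) / 4 = -3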